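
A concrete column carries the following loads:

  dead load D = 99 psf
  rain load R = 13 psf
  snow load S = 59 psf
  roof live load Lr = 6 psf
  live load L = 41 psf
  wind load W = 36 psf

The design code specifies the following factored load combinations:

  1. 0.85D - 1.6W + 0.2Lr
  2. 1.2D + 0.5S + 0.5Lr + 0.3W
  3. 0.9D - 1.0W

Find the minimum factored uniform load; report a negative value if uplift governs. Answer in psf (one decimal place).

1. 0.85(99) - 1.6(36) + 0.2(6) = 27.8
2. 1.2(99) + 0.5(59) + 0.5(6) + 0.3(36) = 162.1
3. 0.9(99) - 1.0(36) = 53.1
Combination 1 gives the minimum: 27.8 psf.

27.8 psf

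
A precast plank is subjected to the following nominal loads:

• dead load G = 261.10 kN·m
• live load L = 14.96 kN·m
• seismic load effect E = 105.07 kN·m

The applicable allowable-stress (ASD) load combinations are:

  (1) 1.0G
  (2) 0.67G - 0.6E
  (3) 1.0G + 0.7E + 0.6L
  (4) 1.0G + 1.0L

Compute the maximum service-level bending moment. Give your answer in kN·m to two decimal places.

343.63 kN·m

(1) 1.0(261.10) = 261.10
(2) 0.67(261.10) - 0.6(105.07) = 111.90
(3) 1.0(261.10) + 0.7(105.07) + 0.6(14.96) = 343.63
(4) 1.0(261.10) + 1.0(14.96) = 276.06
Combination 3 governs: M = 343.63 kN·m.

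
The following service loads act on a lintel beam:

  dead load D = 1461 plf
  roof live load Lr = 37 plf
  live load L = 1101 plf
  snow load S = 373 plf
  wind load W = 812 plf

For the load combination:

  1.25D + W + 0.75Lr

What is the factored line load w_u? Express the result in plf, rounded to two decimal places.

2666.00 plf

1.25(1461) + 1.0(812) + 0.75(37) = 1826.25 + 812.00 + 27.75 = 2666.00
w_u = 2666.00 plf.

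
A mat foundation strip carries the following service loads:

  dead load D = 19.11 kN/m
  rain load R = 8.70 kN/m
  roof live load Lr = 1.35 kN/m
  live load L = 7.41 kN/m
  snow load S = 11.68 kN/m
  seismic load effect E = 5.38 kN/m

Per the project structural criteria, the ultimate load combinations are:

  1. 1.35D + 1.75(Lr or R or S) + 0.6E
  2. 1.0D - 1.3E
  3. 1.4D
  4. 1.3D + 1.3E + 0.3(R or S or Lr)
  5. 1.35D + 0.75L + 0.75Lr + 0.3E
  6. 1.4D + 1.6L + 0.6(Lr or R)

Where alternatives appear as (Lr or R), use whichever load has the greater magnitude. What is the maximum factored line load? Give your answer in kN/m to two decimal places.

(Lr or R or S) → S = 11.68 kN/m; (R or S or Lr) → S = 11.68 kN/m; (Lr or R) → R = 8.70 kN/m.
1. 1.35(19.11) + 1.75(11.68) + 0.6(5.38) = 49.47
2. 1.0(19.11) - 1.3(5.38) = 12.12
3. 1.4(19.11) = 26.75
4. 1.3(19.11) + 1.3(5.38) + 0.3(11.68) = 35.34
5. 1.35(19.11) + 0.75(7.41) + 0.75(1.35) + 0.3(5.38) = 33.98
6. 1.4(19.11) + 1.6(7.41) + 0.6(8.70) = 43.83
The controlling combination is 1, giving 49.47 kN/m.

49.47 kN/m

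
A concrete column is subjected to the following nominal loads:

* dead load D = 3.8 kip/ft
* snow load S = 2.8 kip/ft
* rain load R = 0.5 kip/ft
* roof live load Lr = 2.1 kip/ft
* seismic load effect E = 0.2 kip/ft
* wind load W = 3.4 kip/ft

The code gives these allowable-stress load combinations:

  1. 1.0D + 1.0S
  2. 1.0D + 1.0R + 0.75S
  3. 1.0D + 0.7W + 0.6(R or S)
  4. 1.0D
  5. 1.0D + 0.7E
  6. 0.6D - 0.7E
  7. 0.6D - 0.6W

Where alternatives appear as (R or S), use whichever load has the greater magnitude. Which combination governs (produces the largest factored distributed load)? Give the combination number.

(R or S) → S = 2.8 kip/ft.
1. 1.0(3.8) + 1.0(2.8) = 3.8 + 2.8 = 6.6
2. 1.0(3.8) + 1.0(0.5) + 0.75(2.8) = 3.8 + 0.5 + 2.1 = 6.4
3. 1.0(3.8) + 0.7(3.4) + 0.6(2.8) = 3.8 + 2.4 + 1.7 = 7.9
4. 1.0(3.8) = 3.8
5. 1.0(3.8) + 0.7(0.2) = 3.8 + 0.1 = 3.9
6. 0.6(3.8) - 0.7(0.2) = 2.1
7. 0.6(3.8) - 0.6(3.4) = 0.2
The largest value is 7.9 kip/ft from combination 3.

Combination 3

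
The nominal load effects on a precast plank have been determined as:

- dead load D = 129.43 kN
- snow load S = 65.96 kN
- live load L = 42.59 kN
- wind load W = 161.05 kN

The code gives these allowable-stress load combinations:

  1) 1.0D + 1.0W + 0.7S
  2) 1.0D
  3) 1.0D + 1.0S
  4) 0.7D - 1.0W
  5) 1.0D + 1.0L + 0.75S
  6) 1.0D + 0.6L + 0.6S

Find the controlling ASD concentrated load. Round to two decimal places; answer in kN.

336.65 kN

1) 1.0(129.43) + 1.0(161.05) + 0.7(65.96) = 129.43 + 161.05 + 46.17 = 336.65
2) 1.0(129.43) = 129.43
3) 1.0(129.43) + 1.0(65.96) = 129.43 + 65.96 = 195.39
4) 0.7(129.43) - 1.0(161.05) = 90.60 - 161.05 = -70.45
5) 1.0(129.43) + 1.0(42.59) + 0.75(65.96) = 129.43 + 42.59 + 49.47 = 221.49
6) 1.0(129.43) + 0.6(42.59) + 0.6(65.96) = 129.43 + 25.55 + 39.58 = 194.56
Combination 1 governs: P = 336.65 kN.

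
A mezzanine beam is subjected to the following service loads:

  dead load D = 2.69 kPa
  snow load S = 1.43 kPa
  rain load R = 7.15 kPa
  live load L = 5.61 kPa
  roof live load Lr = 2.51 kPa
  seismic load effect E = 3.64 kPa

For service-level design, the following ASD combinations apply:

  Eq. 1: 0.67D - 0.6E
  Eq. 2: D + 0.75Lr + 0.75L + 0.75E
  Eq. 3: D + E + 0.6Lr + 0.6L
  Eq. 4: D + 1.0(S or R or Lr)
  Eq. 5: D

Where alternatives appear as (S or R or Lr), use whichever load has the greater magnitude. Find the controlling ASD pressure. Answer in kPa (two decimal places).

11.51 kPa

(S or R or Lr) → R = 7.15 kPa.
Eq. 1: 0.67(2.69) - 0.6(3.64) = 1.80 - 2.18 = -0.38
Eq. 2: 1.0(2.69) + 0.75(2.51) + 0.75(5.61) + 0.75(3.64) = 2.69 + 1.88 + 4.21 + 2.73 = 11.51
Eq. 3: 1.0(2.69) + 1.0(3.64) + 0.6(2.51) + 0.6(5.61) = 11.20
Eq. 4: 1.0(2.69) + 1.0(7.15) = 2.69 + 7.15 = 9.84
Eq. 5: 1.0(2.69) = 2.69
The controlling combination is 2, giving 11.51 kPa.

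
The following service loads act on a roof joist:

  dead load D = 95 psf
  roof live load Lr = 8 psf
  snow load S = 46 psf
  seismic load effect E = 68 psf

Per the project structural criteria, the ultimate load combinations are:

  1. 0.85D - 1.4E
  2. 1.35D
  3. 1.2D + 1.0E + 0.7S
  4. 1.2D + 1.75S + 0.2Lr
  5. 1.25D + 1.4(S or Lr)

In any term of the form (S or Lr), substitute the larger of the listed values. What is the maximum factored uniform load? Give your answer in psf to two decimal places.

(S or Lr) → S = 46 psf.
1. 0.85(95) - 1.4(68) = 80.75 - 95.20 = -14.45
2. 1.35(95) = 128.25
3. 1.2(95) + 1.0(68) + 0.7(46) = 114.00 + 68.00 + 32.20 = 214.20
4. 1.2(95) + 1.75(46) + 0.2(8) = 114.00 + 80.50 + 1.60 = 196.10
5. 1.25(95) + 1.4(46) = 118.75 + 64.40 = 183.15
The controlling combination is 3, giving 214.20 psf.

214.20 psf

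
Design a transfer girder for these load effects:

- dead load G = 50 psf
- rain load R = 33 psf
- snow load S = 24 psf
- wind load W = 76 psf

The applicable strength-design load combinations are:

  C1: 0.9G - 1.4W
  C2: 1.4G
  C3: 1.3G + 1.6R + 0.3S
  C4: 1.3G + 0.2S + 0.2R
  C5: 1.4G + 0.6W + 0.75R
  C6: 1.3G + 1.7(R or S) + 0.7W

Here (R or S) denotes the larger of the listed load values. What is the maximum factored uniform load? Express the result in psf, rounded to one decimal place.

174.3 psf

(R or S) → R = 33 psf.
C1: 0.9(50) - 1.4(76) = 45.0 - 106.4 = -61.4
C2: 1.4(50) = 70.0
C3: 1.3(50) + 1.6(33) + 0.3(24) = 65.0 + 52.8 + 7.2 = 125.0
C4: 1.3(50) + 0.2(24) + 0.2(33) = 65.0 + 4.8 + 6.6 = 76.4
C5: 1.4(50) + 0.6(76) + 0.75(33) = 70.0 + 45.6 + 24.8 = 140.4
C6: 1.3(50) + 1.7(33) + 0.7(76) = 65.0 + 56.1 + 53.2 = 174.3
Combination 6 governs: q_u = 174.3 psf.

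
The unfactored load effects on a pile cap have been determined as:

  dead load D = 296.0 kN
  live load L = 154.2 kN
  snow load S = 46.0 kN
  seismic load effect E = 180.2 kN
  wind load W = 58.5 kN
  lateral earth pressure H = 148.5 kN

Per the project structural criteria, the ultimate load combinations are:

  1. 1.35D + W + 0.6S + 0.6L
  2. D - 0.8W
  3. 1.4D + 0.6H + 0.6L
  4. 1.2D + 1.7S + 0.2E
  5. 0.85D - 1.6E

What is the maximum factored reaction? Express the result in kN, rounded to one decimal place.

1. 1.35(296.0) + 1.0(58.5) + 0.6(46.0) + 0.6(154.2) = 399.6 + 58.5 + 27.6 + 92.5 = 578.2
2. 1.0(296.0) - 0.8(58.5) = 296.0 - 46.8 = 249.2
3. 1.4(296.0) + 0.6(148.5) + 0.6(154.2) = 414.4 + 89.1 + 92.5 = 596.0
4. 1.2(296.0) + 1.7(46.0) + 0.2(180.2) = 355.2 + 78.2 + 36.0 = 469.4
5. 0.85(296.0) - 1.6(180.2) = 251.6 - 288.3 = -36.7
The controlling combination is 3, giving 596.0 kN.

596.0 kN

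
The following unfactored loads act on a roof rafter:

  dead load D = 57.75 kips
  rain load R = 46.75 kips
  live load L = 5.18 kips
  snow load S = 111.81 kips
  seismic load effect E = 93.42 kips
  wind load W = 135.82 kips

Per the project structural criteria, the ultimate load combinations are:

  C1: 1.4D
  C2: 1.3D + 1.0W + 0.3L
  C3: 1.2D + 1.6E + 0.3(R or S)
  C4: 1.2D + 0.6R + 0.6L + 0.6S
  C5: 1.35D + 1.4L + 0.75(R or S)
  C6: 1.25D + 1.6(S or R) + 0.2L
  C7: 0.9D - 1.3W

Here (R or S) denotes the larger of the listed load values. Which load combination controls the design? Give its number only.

(R or S) → S = 111.81 kips; (S or R) → S = 111.81 kips.
C1: 1.4(57.75) = 80.85
C2: 1.3(57.75) + 1.0(135.82) + 0.3(5.18) = 75.08 + 135.82 + 1.55 = 212.45
C3: 1.2(57.75) + 1.6(93.42) + 0.3(111.81) = 252.32
C4: 1.2(57.75) + 0.6(46.75) + 0.6(5.18) + 0.6(111.81) = 167.54
C5: 1.35(57.75) + 1.4(5.18) + 0.75(111.81) = 77.96 + 7.25 + 83.86 = 169.07
C6: 1.25(57.75) + 1.6(111.81) + 0.2(5.18) = 252.12
C7: 0.9(57.75) - 1.3(135.82) = 51.98 - 176.57 = -124.59
The largest value is 252.32 kips from combination 3.

Combination 3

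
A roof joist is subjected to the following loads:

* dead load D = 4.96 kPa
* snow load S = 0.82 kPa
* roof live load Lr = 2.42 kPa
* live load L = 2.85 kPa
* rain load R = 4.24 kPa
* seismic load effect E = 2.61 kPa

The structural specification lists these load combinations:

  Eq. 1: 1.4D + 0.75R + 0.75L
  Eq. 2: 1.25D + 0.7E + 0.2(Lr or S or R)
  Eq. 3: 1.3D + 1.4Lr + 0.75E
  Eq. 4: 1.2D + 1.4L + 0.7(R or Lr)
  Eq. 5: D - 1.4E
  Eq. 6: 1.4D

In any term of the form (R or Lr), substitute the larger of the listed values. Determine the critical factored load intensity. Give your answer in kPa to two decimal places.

12.91 kPa

(Lr or S or R) → R = 4.24 kPa; (R or Lr) → R = 4.24 kPa.
Eq. 1: 1.4(4.96) + 0.75(4.24) + 0.75(2.85) = 6.94 + 3.18 + 2.14 = 12.26
Eq. 2: 1.25(4.96) + 0.7(2.61) + 0.2(4.24) = 6.20 + 1.83 + 0.85 = 8.88
Eq. 3: 1.3(4.96) + 1.4(2.42) + 0.75(2.61) = 11.79
Eq. 4: 1.2(4.96) + 1.4(2.85) + 0.7(4.24) = 5.95 + 3.99 + 2.97 = 12.91
Eq. 5: 1.0(4.96) - 1.4(2.61) = 4.96 - 3.65 = 1.31
Eq. 6: 1.4(4.96) = 6.94
The controlling combination is 4, giving 12.91 kPa.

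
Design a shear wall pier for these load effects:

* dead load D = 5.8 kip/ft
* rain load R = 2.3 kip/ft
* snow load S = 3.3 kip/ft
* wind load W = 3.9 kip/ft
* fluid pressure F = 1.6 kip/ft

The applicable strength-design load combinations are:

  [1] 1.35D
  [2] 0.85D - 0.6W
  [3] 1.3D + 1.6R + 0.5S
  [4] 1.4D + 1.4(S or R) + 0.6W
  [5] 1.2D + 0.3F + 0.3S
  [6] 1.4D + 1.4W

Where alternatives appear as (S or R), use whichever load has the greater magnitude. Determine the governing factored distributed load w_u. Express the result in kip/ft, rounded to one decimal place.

15.1 kip/ft

(S or R) → S = 3.3 kip/ft.
[1] 1.35(5.8) = 7.8
[2] 0.85(5.8) - 0.6(3.9) = 4.9 - 2.3 = 2.6
[3] 1.3(5.8) + 1.6(2.3) + 0.5(3.3) = 7.5 + 3.7 + 1.7 = 12.9
[4] 1.4(5.8) + 1.4(3.3) + 0.6(3.9) = 15.1
[5] 1.2(5.8) + 0.3(1.6) + 0.3(3.3) = 8.4
[6] 1.4(5.8) + 1.4(3.9) = 8.1 + 5.5 = 13.6
Combination 4 governs: w_u = 15.1 kip/ft.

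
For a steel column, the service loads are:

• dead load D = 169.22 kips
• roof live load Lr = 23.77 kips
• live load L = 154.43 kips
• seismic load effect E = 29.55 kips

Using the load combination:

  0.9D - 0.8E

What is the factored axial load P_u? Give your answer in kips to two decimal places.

0.9(169.22) - 0.8(29.55) = 128.66
P_u = 128.66 kips.

128.66 kips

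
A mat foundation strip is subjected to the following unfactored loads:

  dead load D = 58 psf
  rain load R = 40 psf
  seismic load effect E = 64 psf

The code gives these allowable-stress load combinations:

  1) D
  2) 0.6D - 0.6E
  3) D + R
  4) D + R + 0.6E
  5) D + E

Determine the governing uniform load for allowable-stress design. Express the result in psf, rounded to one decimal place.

1) 1.0(58) = 58.0
2) 0.6(58) - 0.6(64) = 34.8 - 38.4 = -3.6
3) 1.0(58) + 1.0(40) = 58.0 + 40.0 = 98.0
4) 1.0(58) + 1.0(40) + 0.6(64) = 58.0 + 40.0 + 38.4 = 136.4
5) 1.0(58) + 1.0(64) = 58.0 + 64.0 = 122.0
The controlling combination is 4, giving 136.4 psf.

136.4 psf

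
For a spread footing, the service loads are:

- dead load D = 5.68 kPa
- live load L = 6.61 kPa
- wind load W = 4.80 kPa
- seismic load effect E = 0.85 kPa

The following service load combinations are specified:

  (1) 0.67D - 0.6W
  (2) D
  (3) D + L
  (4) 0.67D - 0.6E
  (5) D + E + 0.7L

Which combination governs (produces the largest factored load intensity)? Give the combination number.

Combination 3

(1) 0.67(5.68) - 0.6(4.80) = 3.81 - 2.88 = 0.93
(2) 1.0(5.68) = 5.68
(3) 1.0(5.68) + 1.0(6.61) = 5.68 + 6.61 = 12.29
(4) 0.67(5.68) - 0.6(0.85) = 3.81 - 0.51 = 3.30
(5) 1.0(5.68) + 1.0(0.85) + 0.7(6.61) = 5.68 + 0.85 + 4.63 = 11.16
The largest value is 12.29 kPa from combination 3.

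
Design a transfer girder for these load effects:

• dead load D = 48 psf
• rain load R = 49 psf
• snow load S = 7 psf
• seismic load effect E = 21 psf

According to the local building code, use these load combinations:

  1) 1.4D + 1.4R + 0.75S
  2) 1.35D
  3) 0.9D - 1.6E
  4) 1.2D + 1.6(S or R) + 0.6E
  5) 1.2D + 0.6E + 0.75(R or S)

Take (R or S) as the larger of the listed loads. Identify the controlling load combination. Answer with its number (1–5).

(S or R) → R = 49 psf; (R or S) → R = 49 psf.
1) 1.4(48) + 1.4(49) + 0.75(7) = 141.1
2) 1.35(48) = 64.8
3) 0.9(48) - 1.6(21) = 9.6
4) 1.2(48) + 1.6(49) + 0.6(21) = 148.6
5) 1.2(48) + 0.6(21) + 0.75(49) = 107.0
The largest value is 148.6 psf from combination 4.

Combination 4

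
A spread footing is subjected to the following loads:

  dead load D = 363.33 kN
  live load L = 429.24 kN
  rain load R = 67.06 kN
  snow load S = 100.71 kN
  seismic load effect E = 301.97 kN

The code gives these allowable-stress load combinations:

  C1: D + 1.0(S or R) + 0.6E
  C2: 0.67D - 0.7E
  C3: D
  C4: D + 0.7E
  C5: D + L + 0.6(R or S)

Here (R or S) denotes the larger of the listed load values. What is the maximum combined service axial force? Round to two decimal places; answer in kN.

(S or R) → S = 100.71 kN; (R or S) → S = 100.71 kN.
C1: 1.0(363.33) + 1.0(100.71) + 0.6(301.97) = 363.33 + 100.71 + 181.18 = 645.22
C2: 0.67(363.33) - 0.7(301.97) = 243.43 - 211.38 = 32.05
C3: 1.0(363.33) = 363.33
C4: 1.0(363.33) + 0.7(301.97) = 363.33 + 211.38 = 574.71
C5: 1.0(363.33) + 1.0(429.24) + 0.6(100.71) = 363.33 + 429.24 + 60.43 = 853.00
The controlling combination is 5, giving 853.00 kN.

853.00 kN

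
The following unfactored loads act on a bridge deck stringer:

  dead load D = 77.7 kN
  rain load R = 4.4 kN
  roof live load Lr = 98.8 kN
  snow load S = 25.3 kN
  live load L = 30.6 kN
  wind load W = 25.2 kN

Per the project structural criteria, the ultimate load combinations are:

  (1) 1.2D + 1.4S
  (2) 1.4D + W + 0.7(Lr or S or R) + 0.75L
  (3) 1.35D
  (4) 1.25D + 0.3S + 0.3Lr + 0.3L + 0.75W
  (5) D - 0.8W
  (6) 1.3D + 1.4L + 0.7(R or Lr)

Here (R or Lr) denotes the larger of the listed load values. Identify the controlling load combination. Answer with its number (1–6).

Combination 2

(Lr or S or R) → Lr = 98.8 kN; (R or Lr) → Lr = 98.8 kN.
(1) 1.2(77.7) + 1.4(25.3) = 128.7
(2) 1.4(77.7) + 1.0(25.2) + 0.7(98.8) + 0.75(30.6) = 226.1
(3) 1.35(77.7) = 104.9
(4) 1.25(77.7) + 0.3(25.3) + 0.3(98.8) + 0.3(30.6) + 0.75(25.2) = 97.1 + 7.6 + 29.6 + 9.2 + 18.9 = 162.4
(5) 1.0(77.7) - 0.8(25.2) = 77.7 - 20.2 = 57.5
(6) 1.3(77.7) + 1.4(30.6) + 0.7(98.8) = 101.0 + 42.8 + 69.2 = 213.0
The largest value is 226.1 kN from combination 2.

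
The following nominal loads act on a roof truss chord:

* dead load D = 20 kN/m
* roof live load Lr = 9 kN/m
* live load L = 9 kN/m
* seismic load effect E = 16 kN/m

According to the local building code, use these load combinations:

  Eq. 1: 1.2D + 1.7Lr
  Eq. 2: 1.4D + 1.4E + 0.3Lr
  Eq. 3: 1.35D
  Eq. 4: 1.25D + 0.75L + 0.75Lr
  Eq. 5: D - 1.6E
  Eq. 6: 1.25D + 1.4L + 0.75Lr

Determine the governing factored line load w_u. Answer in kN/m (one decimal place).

Eq. 1: 1.2(20) + 1.7(9) = 39.3
Eq. 2: 1.4(20) + 1.4(16) + 0.3(9) = 53.1
Eq. 3: 1.35(20) = 27.0
Eq. 4: 1.25(20) + 0.75(9) + 0.75(9) = 38.5
Eq. 5: 1.0(20) - 1.6(16) = -5.6
Eq. 6: 1.25(20) + 1.4(9) + 0.75(9) = 44.4
Maximum is from combination 2.

53.1 kN/m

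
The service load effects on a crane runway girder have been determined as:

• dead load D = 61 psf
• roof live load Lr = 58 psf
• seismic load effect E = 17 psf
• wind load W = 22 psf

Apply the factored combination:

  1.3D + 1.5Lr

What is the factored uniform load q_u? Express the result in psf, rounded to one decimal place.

1.3(61) + 1.5(58) = 79.3 + 87.0 = 166.3
q_u = 166.3 psf.

166.3 psf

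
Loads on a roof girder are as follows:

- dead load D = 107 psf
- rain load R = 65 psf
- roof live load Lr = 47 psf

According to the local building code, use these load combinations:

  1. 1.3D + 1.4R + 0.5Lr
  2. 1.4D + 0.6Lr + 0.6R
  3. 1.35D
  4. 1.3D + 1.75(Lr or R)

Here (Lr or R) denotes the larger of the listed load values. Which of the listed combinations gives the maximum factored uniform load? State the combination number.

(Lr or R) → R = 65 psf.
1. 1.3(107) + 1.4(65) + 0.5(47) = 139.1 + 91.0 + 23.5 = 253.6
2. 1.4(107) + 0.6(47) + 0.6(65) = 149.8 + 28.2 + 39.0 = 217.0
3. 1.35(107) = 144.5
4. 1.3(107) + 1.75(65) = 139.1 + 113.8 = 252.9
The largest value is 253.6 psf from combination 1.

Combination 1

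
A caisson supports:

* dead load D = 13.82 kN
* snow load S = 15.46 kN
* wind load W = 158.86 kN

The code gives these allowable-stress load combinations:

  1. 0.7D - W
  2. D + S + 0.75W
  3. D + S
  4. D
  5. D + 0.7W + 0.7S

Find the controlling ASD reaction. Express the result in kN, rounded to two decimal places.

148.43 kN

1. 0.7(13.82) - 1.0(158.86) = -149.19
2. 1.0(13.82) + 1.0(15.46) + 0.75(158.86) = 148.43
3. 1.0(13.82) + 1.0(15.46) = 29.28
4. 1.0(13.82) = 13.82
5. 1.0(13.82) + 0.7(158.86) + 0.7(15.46) = 135.84
Combination 2 governs: V = 148.43 kN.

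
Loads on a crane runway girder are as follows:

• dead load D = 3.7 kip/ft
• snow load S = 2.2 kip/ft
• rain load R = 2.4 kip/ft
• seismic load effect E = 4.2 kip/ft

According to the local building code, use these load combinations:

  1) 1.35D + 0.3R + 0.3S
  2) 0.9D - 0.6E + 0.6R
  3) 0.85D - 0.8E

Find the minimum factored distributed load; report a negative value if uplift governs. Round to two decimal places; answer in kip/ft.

-0.22 kip/ft

1) 1.35(3.7) + 0.3(2.4) + 0.3(2.2) = 5.00 + 0.72 + 0.66 = 6.38
2) 0.9(3.7) - 0.6(4.2) + 0.6(2.4) = 3.33 - 2.52 + 1.44 = 2.25
3) 0.85(3.7) - 0.8(4.2) = -0.22
Combination 3 gives the minimum: -0.22 kip/ft.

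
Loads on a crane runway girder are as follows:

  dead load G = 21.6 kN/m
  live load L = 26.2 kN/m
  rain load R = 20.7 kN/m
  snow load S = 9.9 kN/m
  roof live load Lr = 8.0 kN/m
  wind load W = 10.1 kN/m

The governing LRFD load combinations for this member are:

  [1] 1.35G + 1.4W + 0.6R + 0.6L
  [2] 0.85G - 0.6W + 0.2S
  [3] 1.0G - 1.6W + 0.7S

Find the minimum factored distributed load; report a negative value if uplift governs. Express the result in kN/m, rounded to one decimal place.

12.4 kN/m

[1] 1.35(21.6) + 1.4(10.1) + 0.6(20.7) + 0.6(26.2) = 29.2 + 14.1 + 12.4 + 15.7 = 71.4
[2] 0.85(21.6) - 0.6(10.1) + 0.2(9.9) = 18.4 - 6.1 + 2.0 = 14.3
[3] 1.0(21.6) - 1.6(10.1) + 0.7(9.9) = 12.4
Combination 3 gives the minimum: 12.4 kN/m.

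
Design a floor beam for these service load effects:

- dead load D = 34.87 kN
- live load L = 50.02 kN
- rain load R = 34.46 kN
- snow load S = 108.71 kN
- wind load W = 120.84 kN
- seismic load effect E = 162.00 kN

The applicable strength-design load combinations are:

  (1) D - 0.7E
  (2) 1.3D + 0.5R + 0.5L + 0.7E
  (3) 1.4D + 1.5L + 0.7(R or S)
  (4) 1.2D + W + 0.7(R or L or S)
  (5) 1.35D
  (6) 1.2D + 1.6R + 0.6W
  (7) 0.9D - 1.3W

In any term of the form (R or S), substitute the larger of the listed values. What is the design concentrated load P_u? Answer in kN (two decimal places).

238.78 kN

(R or S) → S = 108.71 kN; (R or L or S) → S = 108.71 kN.
(1) 1.0(34.87) - 0.7(162.00) = -78.53
(2) 1.3(34.87) + 0.5(34.46) + 0.5(50.02) + 0.7(162.00) = 200.97
(3) 1.4(34.87) + 1.5(50.02) + 0.7(108.71) = 199.95
(4) 1.2(34.87) + 1.0(120.84) + 0.7(108.71) = 238.78
(5) 1.35(34.87) = 47.07
(6) 1.2(34.87) + 1.6(34.46) + 0.6(120.84) = 169.48
(7) 0.9(34.87) - 1.3(120.84) = -125.71
The controlling combination is 4, giving 238.78 kN.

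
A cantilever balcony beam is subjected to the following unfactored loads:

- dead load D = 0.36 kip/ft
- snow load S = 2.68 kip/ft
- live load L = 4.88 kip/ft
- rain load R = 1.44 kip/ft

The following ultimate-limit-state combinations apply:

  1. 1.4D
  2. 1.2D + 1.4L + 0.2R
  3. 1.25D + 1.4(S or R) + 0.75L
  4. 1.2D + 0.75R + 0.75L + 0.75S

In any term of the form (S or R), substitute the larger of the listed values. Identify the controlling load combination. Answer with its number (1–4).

(S or R) → S = 2.68 kip/ft.
1. 1.4(0.36) = 0.50
2. 1.2(0.36) + 1.4(4.88) + 0.2(1.44) = 0.43 + 6.83 + 0.29 = 7.55
3. 1.25(0.36) + 1.4(2.68) + 0.75(4.88) = 0.45 + 3.75 + 3.66 = 7.86
4. 1.2(0.36) + 0.75(1.44) + 0.75(4.88) + 0.75(2.68) = 0.43 + 1.08 + 3.66 + 2.01 = 7.18
The largest value is 7.86 kip/ft from combination 3.

Combination 3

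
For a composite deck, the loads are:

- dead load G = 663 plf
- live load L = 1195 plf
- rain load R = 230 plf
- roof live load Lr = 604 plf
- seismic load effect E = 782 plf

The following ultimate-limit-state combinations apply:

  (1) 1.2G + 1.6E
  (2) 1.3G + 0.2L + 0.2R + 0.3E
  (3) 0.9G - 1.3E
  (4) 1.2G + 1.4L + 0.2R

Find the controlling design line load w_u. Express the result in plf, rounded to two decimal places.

(1) 1.2(663) + 1.6(782) = 2046.80
(2) 1.3(663) + 0.2(1195) + 0.2(230) + 0.3(782) = 1381.50
(3) 0.9(663) - 1.3(782) = -419.90
(4) 1.2(663) + 1.4(1195) + 0.2(230) = 2514.60
The controlling combination is 4, giving 2514.60 plf.

2514.60 plf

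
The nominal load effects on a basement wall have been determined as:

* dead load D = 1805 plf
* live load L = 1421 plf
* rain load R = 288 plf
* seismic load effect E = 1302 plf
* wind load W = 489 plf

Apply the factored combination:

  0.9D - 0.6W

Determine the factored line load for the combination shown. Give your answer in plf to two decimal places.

1331.10 plf

0.9(1805) - 0.6(489) = 1331.10
w_u = 1331.10 plf.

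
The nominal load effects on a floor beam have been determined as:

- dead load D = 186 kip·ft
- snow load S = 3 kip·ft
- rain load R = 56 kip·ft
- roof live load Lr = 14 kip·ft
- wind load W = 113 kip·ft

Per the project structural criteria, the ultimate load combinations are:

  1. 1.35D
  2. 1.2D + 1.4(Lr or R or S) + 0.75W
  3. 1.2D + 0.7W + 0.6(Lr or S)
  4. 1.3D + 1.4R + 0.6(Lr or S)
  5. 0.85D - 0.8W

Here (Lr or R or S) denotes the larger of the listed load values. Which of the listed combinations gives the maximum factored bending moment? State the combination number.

(Lr or R or S) → R = 56 kip·ft; (Lr or S) → Lr = 14 kip·ft.
1. 1.35(186) = 251.10
2. 1.2(186) + 1.4(56) + 0.75(113) = 223.20 + 78.40 + 84.75 = 386.35
3. 1.2(186) + 0.7(113) + 0.6(14) = 223.20 + 79.10 + 8.40 = 310.70
4. 1.3(186) + 1.4(56) + 0.6(14) = 241.80 + 78.40 + 8.40 = 328.60
5. 0.85(186) - 0.8(113) = 158.10 - 90.40 = 67.70
The largest value is 386.35 kip·ft from combination 2.

Combination 2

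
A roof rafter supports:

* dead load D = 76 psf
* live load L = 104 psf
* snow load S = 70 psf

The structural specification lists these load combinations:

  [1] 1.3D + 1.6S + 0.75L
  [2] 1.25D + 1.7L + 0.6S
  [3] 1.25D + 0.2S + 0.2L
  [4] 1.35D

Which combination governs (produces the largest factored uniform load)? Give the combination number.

Combination 2

[1] 1.3(76) + 1.6(70) + 0.75(104) = 288.8
[2] 1.25(76) + 1.7(104) + 0.6(70) = 313.8
[3] 1.25(76) + 0.2(70) + 0.2(104) = 129.8
[4] 1.35(76) = 102.6
The largest value is 313.8 psf from combination 2.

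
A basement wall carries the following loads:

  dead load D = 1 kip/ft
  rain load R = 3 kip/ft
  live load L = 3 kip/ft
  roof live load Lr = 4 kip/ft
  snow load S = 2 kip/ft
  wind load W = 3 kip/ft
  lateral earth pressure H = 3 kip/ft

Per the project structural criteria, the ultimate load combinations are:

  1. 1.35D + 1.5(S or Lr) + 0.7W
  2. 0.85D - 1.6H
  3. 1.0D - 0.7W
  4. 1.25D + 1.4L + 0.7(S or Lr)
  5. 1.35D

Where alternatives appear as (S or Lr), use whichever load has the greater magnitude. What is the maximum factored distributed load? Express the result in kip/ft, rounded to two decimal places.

(S or Lr) → Lr = 4 kip/ft.
1. 1.35(1) + 1.5(4) + 0.7(3) = 1.35 + 6.00 + 2.10 = 9.45
2. 0.85(1) - 1.6(3) = 0.85 - 4.80 = -3.95
3. 1.0(1) - 0.7(3) = 1.00 - 2.10 = -1.10
4. 1.25(1) + 1.4(3) + 0.7(4) = 1.25 + 4.20 + 2.80 = 8.25
5. 1.35(1) = 1.35
Combination 1 governs: w_u = 9.45 kip/ft.

9.45 kip/ft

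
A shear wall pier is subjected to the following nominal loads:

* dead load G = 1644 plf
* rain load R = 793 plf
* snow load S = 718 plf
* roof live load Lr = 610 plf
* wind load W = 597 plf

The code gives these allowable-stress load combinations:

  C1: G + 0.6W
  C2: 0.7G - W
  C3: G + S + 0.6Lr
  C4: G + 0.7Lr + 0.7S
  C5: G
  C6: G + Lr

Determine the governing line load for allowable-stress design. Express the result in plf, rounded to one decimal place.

2728.0 plf

C1: 1.0(1644) + 0.6(597) = 1644.0 + 358.2 = 2002.2
C2: 0.7(1644) - 1.0(597) = 1150.8 - 597.0 = 553.8
C3: 1.0(1644) + 1.0(718) + 0.6(610) = 1644.0 + 718.0 + 366.0 = 2728.0
C4: 1.0(1644) + 0.7(610) + 0.7(718) = 1644.0 + 427.0 + 502.6 = 2573.6
C5: 1.0(1644) = 1644.0
C6: 1.0(1644) + 1.0(610) = 1644.0 + 610.0 = 2254.0
Combination 3 governs: w = 2728.0 plf.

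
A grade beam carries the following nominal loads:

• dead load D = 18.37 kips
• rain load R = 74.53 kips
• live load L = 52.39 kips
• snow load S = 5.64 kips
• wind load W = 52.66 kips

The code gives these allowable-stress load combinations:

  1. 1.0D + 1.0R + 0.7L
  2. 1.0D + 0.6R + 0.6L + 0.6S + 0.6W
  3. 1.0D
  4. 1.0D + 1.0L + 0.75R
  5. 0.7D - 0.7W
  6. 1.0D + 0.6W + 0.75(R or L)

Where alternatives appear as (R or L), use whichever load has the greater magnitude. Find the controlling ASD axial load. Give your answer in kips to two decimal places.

(R or L) → R = 74.53 kips.
1. 1.0(18.37) + 1.0(74.53) + 0.7(52.39) = 18.37 + 74.53 + 36.67 = 129.57
2. 1.0(18.37) + 0.6(74.53) + 0.6(52.39) + 0.6(5.64) + 0.6(52.66) = 18.37 + 44.72 + 31.43 + 3.38 + 31.60 = 129.50
3. 1.0(18.37) = 18.37
4. 1.0(18.37) + 1.0(52.39) + 0.75(74.53) = 18.37 + 52.39 + 55.90 = 126.66
5. 0.7(18.37) - 0.7(52.66) = 12.86 - 36.86 = -24.00
6. 1.0(18.37) + 0.6(52.66) + 0.75(74.53) = 105.86
Combination 1 governs: P = 129.57 kips.

129.57 kips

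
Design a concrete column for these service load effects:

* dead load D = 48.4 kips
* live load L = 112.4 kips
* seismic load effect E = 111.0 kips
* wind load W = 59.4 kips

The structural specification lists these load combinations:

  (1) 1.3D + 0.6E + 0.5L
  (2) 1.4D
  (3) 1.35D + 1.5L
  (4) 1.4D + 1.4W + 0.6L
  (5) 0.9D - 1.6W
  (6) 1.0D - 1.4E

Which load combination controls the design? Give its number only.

Combination 3

(1) 1.3(48.4) + 0.6(111.0) + 0.5(112.4) = 62.9 + 66.6 + 56.2 = 185.7
(2) 1.4(48.4) = 67.8
(3) 1.35(48.4) + 1.5(112.4) = 65.3 + 168.6 = 233.9
(4) 1.4(48.4) + 1.4(59.4) + 0.6(112.4) = 67.8 + 83.2 + 67.4 = 218.4
(5) 0.9(48.4) - 1.6(59.4) = -51.5
(6) 1.0(48.4) - 1.4(111.0) = 48.4 - 155.4 = -107.0
The largest value is 233.9 kips from combination 3.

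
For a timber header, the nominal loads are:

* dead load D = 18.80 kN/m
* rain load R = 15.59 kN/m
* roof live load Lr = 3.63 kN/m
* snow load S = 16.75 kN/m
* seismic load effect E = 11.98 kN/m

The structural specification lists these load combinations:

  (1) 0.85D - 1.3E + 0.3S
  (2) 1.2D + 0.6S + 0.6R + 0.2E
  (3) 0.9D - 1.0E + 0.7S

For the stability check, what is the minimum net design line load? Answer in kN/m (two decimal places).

(1) 0.85(18.80) - 1.3(11.98) + 0.3(16.75) = 5.43
(2) 1.2(18.80) + 0.6(16.75) + 0.6(15.59) + 0.2(11.98) = 22.56 + 10.05 + 9.35 + 2.40 = 44.36
(3) 0.9(18.80) - 1.0(11.98) + 0.7(16.75) = 16.92 - 11.98 + 11.73 = 16.67
Combination 1 gives the minimum: 5.43 kN/m.

5.43 kN/m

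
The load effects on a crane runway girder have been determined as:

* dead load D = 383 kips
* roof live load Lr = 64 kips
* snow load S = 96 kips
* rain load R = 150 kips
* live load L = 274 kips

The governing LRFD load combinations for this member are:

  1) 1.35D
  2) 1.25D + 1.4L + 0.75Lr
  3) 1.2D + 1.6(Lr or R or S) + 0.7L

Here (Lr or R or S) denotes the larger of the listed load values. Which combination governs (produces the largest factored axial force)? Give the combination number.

Combination 2

(Lr or R or S) → R = 150 kips.
1) 1.35(383) = 517.1
2) 1.25(383) + 1.4(274) + 0.75(64) = 478.8 + 383.6 + 48.0 = 910.4
3) 1.2(383) + 1.6(150) + 0.7(274) = 459.6 + 240.0 + 191.8 = 891.4
The largest value is 910.4 kips from combination 2.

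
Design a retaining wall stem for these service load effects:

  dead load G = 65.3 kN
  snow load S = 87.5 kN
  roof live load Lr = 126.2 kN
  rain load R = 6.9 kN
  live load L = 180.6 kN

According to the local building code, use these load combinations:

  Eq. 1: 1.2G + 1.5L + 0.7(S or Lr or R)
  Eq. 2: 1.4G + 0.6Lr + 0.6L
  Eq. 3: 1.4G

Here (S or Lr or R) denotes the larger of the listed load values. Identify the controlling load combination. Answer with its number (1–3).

Combination 1

(S or Lr or R) → Lr = 126.2 kN.
Eq. 1: 1.2(65.3) + 1.5(180.6) + 0.7(126.2) = 78.4 + 270.9 + 88.3 = 437.6
Eq. 2: 1.4(65.3) + 0.6(126.2) + 0.6(180.6) = 91.4 + 75.7 + 108.4 = 275.5
Eq. 3: 1.4(65.3) = 91.4
The largest value is 437.6 kN from combination 1.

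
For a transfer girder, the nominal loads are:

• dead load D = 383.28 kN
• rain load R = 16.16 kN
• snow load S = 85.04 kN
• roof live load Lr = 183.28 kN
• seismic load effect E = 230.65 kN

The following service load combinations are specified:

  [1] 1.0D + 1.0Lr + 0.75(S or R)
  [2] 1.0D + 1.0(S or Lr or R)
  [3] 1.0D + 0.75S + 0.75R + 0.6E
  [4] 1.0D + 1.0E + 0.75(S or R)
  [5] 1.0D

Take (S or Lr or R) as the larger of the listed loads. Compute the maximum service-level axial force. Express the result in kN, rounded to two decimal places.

677.71 kN

(S or R) → S = 85.04 kN; (S or Lr or R) → Lr = 183.28 kN.
[1] 1.0(383.28) + 1.0(183.28) + 0.75(85.04) = 383.28 + 183.28 + 63.78 = 630.34
[2] 1.0(383.28) + 1.0(183.28) = 383.28 + 183.28 = 566.56
[3] 1.0(383.28) + 0.75(85.04) + 0.75(16.16) + 0.6(230.65) = 383.28 + 63.78 + 12.12 + 138.39 = 597.57
[4] 1.0(383.28) + 1.0(230.65) + 0.75(85.04) = 383.28 + 230.65 + 63.78 = 677.71
[5] 1.0(383.28) = 383.28
Combination 4 governs: N = 677.71 kN.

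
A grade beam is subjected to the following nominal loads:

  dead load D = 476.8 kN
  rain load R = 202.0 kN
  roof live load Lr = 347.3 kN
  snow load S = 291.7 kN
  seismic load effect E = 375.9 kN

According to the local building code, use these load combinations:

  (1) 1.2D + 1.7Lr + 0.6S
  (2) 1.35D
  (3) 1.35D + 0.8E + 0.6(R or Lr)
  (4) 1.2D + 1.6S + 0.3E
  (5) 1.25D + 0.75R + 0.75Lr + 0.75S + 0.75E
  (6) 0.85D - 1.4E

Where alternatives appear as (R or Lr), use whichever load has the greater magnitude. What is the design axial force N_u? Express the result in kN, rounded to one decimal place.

(R or Lr) → Lr = 347.3 kN.
(1) 1.2(476.8) + 1.7(347.3) + 0.6(291.7) = 1337.6
(2) 1.35(476.8) = 643.7
(3) 1.35(476.8) + 0.8(375.9) + 0.6(347.3) = 1152.8
(4) 1.2(476.8) + 1.6(291.7) + 0.3(375.9) = 1151.7
(5) 1.25(476.8) + 0.75(202.0) + 0.75(347.3) + 0.75(291.7) + 0.75(375.9) = 1508.7
(6) 0.85(476.8) - 1.4(375.9) = -121.0
Maximum is from combination 5.

1508.7 kN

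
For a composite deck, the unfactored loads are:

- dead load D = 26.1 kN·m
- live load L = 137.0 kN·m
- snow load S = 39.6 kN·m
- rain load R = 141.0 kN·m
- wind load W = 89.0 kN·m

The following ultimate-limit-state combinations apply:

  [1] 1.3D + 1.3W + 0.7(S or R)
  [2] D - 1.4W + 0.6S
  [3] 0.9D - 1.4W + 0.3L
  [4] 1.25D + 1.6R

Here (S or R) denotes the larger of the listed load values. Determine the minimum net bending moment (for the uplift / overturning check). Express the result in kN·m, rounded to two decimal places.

(S or R) → R = 141.0 kN·m.
[1] 1.3(26.1) + 1.3(89.0) + 0.7(141.0) = 33.93 + 115.70 + 98.70 = 248.33
[2] 1.0(26.1) - 1.4(89.0) + 0.6(39.6) = 26.10 - 124.60 + 23.76 = -74.74
[3] 0.9(26.1) - 1.4(89.0) + 0.3(137.0) = 23.49 - 124.60 + 41.10 = -60.01
[4] 1.25(26.1) + 1.6(141.0) = 32.63 + 225.60 = 258.23
Combination 2 gives the minimum: -74.74 kN·m.

-74.74 kN·m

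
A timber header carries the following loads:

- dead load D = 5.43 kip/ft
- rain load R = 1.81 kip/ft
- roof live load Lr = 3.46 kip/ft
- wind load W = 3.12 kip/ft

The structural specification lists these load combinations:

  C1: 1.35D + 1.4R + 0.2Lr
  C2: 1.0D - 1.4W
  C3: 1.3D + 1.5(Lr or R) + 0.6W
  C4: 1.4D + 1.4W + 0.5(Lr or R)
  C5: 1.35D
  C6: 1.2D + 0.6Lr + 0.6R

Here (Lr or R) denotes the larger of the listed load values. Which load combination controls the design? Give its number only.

Combination 3

(Lr or R) → Lr = 3.46 kip/ft.
C1: 1.35(5.43) + 1.4(1.81) + 0.2(3.46) = 10.56
C2: 1.0(5.43) - 1.4(3.12) = 5.43 - 4.37 = 1.06
C3: 1.3(5.43) + 1.5(3.46) + 0.6(3.12) = 7.06 + 5.19 + 1.87 = 14.12
C4: 1.4(5.43) + 1.4(3.12) + 0.5(3.46) = 7.60 + 4.37 + 1.73 = 13.70
C5: 1.35(5.43) = 7.33
C6: 1.2(5.43) + 0.6(3.46) + 0.6(1.81) = 9.68
The largest value is 14.12 kip/ft from combination 3.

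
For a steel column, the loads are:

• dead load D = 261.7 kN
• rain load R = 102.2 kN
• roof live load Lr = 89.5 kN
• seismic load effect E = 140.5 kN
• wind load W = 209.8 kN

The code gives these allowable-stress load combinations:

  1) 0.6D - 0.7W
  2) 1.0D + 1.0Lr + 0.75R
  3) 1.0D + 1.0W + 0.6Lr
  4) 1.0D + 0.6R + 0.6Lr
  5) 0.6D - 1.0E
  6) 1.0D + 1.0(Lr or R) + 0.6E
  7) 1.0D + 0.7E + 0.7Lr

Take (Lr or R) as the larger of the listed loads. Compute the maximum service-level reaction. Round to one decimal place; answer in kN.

525.2 kN

(Lr or R) → R = 102.2 kN.
1) 0.6(261.7) - 0.7(209.8) = 10.2
2) 1.0(261.7) + 1.0(89.5) + 0.75(102.2) = 261.7 + 89.5 + 76.7 = 427.9
3) 1.0(261.7) + 1.0(209.8) + 0.6(89.5) = 261.7 + 209.8 + 53.7 = 525.2
4) 1.0(261.7) + 0.6(102.2) + 0.6(89.5) = 261.7 + 61.3 + 53.7 = 376.7
5) 0.6(261.7) - 1.0(140.5) = 157.0 - 140.5 = 16.5
6) 1.0(261.7) + 1.0(102.2) + 0.6(140.5) = 261.7 + 102.2 + 84.3 = 448.2
7) 1.0(261.7) + 0.7(140.5) + 0.7(89.5) = 422.7
The controlling combination is 3, giving 525.2 kN.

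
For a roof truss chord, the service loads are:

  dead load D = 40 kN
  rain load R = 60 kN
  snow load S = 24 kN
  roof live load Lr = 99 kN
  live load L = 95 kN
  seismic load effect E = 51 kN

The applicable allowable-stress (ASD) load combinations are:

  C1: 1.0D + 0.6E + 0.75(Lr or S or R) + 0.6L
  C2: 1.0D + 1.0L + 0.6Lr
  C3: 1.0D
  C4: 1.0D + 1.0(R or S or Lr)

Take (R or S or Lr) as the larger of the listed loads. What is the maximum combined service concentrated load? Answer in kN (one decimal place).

(Lr or S or R) → Lr = 99 kN; (R or S or Lr) → Lr = 99 kN.
C1: 1.0(40) + 0.6(51) + 0.75(99) + 0.6(95) = 201.9
C2: 1.0(40) + 1.0(95) + 0.6(99) = 194.4
C3: 1.0(40) = 40.0
C4: 1.0(40) + 1.0(99) = 139.0
The controlling combination is 1, giving 201.9 kN.

201.9 kN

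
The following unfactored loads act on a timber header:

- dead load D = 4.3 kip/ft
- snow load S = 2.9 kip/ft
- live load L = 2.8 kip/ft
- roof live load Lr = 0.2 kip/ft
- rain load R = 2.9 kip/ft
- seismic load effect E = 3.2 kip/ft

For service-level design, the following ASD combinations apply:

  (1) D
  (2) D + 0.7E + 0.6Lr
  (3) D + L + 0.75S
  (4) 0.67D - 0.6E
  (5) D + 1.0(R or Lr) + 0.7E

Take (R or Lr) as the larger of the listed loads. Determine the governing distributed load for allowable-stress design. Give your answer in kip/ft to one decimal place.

(R or Lr) → R = 2.9 kip/ft.
(1) 1.0(4.3) = 4.3
(2) 1.0(4.3) + 0.7(3.2) + 0.6(0.2) = 6.7
(3) 1.0(4.3) + 1.0(2.8) + 0.75(2.9) = 4.3 + 2.8 + 2.2 = 9.3
(4) 0.67(4.3) - 0.6(3.2) = 2.9 - 1.9 = 1.0
(5) 1.0(4.3) + 1.0(2.9) + 0.7(3.2) = 4.3 + 2.9 + 2.2 = 9.4
Maximum is from combination 5.

9.4 kip/ft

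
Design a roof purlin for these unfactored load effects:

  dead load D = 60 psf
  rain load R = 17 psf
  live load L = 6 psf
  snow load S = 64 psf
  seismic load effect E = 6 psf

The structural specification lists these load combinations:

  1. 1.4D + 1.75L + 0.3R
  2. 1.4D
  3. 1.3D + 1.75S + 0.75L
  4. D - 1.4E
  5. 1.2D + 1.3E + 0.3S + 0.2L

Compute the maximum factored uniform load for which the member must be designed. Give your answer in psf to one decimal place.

194.5 psf

1. 1.4(60) + 1.75(6) + 0.3(17) = 99.6
2. 1.4(60) = 84.0
3. 1.3(60) + 1.75(64) + 0.75(6) = 194.5
4. 1.0(60) - 1.4(6) = 51.6
5. 1.2(60) + 1.3(6) + 0.3(64) + 0.2(6) = 100.2
Maximum is from combination 3.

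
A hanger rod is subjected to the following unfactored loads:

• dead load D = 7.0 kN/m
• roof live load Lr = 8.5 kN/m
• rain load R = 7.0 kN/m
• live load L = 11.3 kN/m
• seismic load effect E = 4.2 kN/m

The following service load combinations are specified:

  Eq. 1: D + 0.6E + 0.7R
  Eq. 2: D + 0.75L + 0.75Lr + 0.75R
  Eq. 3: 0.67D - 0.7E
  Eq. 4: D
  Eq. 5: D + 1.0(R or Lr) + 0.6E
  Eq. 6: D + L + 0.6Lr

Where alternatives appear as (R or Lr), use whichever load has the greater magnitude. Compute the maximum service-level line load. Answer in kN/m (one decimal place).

27.1 kN/m

(R or Lr) → Lr = 8.5 kN/m.
Eq. 1: 1.0(7.0) + 0.6(4.2) + 0.7(7.0) = 7.0 + 2.5 + 4.9 = 14.4
Eq. 2: 1.0(7.0) + 0.75(11.3) + 0.75(8.5) + 0.75(7.0) = 27.1
Eq. 3: 0.67(7.0) - 0.7(4.2) = 4.7 - 2.9 = 1.8
Eq. 4: 1.0(7.0) = 7.0
Eq. 5: 1.0(7.0) + 1.0(8.5) + 0.6(4.2) = 7.0 + 8.5 + 2.5 = 18.0
Eq. 6: 1.0(7.0) + 1.0(11.3) + 0.6(8.5) = 7.0 + 11.3 + 5.1 = 23.4
Maximum is from combination 2.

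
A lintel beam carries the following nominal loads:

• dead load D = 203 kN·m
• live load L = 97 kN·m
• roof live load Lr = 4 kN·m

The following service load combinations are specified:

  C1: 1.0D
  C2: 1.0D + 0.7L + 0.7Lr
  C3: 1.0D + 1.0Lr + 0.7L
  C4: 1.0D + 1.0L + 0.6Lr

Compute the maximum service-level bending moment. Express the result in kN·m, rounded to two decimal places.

C1: 1.0(203) = 203.00
C2: 1.0(203) + 0.7(97) + 0.7(4) = 273.70
C3: 1.0(203) + 1.0(4) + 0.7(97) = 274.90
C4: 1.0(203) + 1.0(97) + 0.6(4) = 302.40
The controlling combination is 4, giving 302.40 kN·m.

302.40 kN·m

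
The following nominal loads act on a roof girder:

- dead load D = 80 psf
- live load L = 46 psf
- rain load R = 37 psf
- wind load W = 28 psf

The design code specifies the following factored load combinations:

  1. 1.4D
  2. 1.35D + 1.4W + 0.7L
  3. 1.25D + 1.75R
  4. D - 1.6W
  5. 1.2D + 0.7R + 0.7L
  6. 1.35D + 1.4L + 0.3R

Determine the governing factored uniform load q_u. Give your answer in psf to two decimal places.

1. 1.4(80) = 112.00
2. 1.35(80) + 1.4(28) + 0.7(46) = 179.40
3. 1.25(80) + 1.75(37) = 164.75
4. 1.0(80) - 1.6(28) = 35.20
5. 1.2(80) + 0.7(37) + 0.7(46) = 154.10
6. 1.35(80) + 1.4(46) + 0.3(37) = 183.50
Combination 6 governs: q_u = 183.50 psf.

183.50 psf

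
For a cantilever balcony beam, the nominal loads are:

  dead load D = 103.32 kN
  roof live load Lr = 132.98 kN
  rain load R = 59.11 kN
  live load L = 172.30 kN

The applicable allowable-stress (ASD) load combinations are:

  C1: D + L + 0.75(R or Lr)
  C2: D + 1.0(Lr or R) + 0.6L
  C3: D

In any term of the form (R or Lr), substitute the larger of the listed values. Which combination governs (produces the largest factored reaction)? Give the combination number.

(R or Lr) → Lr = 132.98 kN; (Lr or R) → Lr = 132.98 kN.
C1: 1.0(103.32) + 1.0(172.30) + 0.75(132.98) = 375.36
C2: 1.0(103.32) + 1.0(132.98) + 0.6(172.30) = 339.68
C3: 1.0(103.32) = 103.32
The largest value is 375.36 kN from combination 1.

Combination 1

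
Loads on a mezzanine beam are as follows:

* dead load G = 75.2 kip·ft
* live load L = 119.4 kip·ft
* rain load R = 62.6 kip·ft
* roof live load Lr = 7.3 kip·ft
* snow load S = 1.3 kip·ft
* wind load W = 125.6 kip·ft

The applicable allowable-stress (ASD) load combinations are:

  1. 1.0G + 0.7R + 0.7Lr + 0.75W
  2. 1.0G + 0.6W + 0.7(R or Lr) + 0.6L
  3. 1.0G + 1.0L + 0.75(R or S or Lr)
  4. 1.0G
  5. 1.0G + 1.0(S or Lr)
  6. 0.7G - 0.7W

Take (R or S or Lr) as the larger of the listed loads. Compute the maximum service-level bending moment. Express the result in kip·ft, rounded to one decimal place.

266.0 kip·ft

(R or Lr) → R = 62.6 kip·ft; (R or S or Lr) → R = 62.6 kip·ft; (S or Lr) → Lr = 7.3 kip·ft.
1. 1.0(75.2) + 0.7(62.6) + 0.7(7.3) + 0.75(125.6) = 75.2 + 43.8 + 5.1 + 94.2 = 218.3
2. 1.0(75.2) + 0.6(125.6) + 0.7(62.6) + 0.6(119.4) = 75.2 + 75.4 + 43.8 + 71.6 = 266.0
3. 1.0(75.2) + 1.0(119.4) + 0.75(62.6) = 75.2 + 119.4 + 47.0 = 241.6
4. 1.0(75.2) = 75.2
5. 1.0(75.2) + 1.0(7.3) = 75.2 + 7.3 = 82.5
6. 0.7(75.2) - 0.7(125.6) = 52.6 - 87.9 = -35.3
Maximum is from combination 2.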